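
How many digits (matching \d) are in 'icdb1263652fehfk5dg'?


\d matches any digit 0-9.
Scanning 'icdb1263652fehfk5dg':
  pos 4: '1' -> DIGIT
  pos 5: '2' -> DIGIT
  pos 6: '6' -> DIGIT
  pos 7: '3' -> DIGIT
  pos 8: '6' -> DIGIT
  pos 9: '5' -> DIGIT
  pos 10: '2' -> DIGIT
  pos 16: '5' -> DIGIT
Digits found: ['1', '2', '6', '3', '6', '5', '2', '5']
Total: 8

8


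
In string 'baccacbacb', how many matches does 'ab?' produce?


Pattern 'ab?' matches 'a' optionally followed by 'b'.
String: 'baccacbacb'
Scanning left to right for 'a' then checking next char:
  Match 1: 'a' (a not followed by b)
  Match 2: 'a' (a not followed by b)
  Match 3: 'a' (a not followed by b)
Total matches: 3

3


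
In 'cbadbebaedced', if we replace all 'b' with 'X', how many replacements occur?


re.sub('b', 'X', text) replaces every occurrence of 'b' with 'X'.
Text: 'cbadbebaedced'
Scanning for 'b':
  pos 1: 'b' -> replacement #1
  pos 4: 'b' -> replacement #2
  pos 6: 'b' -> replacement #3
Total replacements: 3

3


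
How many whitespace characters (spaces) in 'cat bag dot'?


\s matches whitespace characters (spaces, tabs, etc.).
Text: 'cat bag dot'
This text has 3 words separated by spaces.
Number of spaces = number of words - 1 = 3 - 1 = 2

2


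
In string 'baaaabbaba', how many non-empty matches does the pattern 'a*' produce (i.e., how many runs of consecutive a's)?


Pattern 'a*' matches zero or more a's. We want non-empty runs of consecutive a's.
String: 'baaaabbaba'
Walking through the string to find runs of a's:
  Run 1: positions 1-4 -> 'aaaa'
  Run 2: positions 7-7 -> 'a'
  Run 3: positions 9-9 -> 'a'
Non-empty runs found: ['aaaa', 'a', 'a']
Count: 3

3


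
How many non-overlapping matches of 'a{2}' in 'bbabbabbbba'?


Pattern 'a{2}' matches exactly 2 consecutive a's (greedy, non-overlapping).
String: 'bbabbabbbba'
Scanning for runs of a's:
  Run at pos 2: 'a' (length 1) -> 0 match(es)
  Run at pos 5: 'a' (length 1) -> 0 match(es)
  Run at pos 10: 'a' (length 1) -> 0 match(es)
Matches found: []
Total: 0

0


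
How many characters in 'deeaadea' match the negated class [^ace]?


Negated class [^ace] matches any char NOT in {a, c, e}
Scanning 'deeaadea':
  pos 0: 'd' -> MATCH
  pos 1: 'e' -> no (excluded)
  pos 2: 'e' -> no (excluded)
  pos 3: 'a' -> no (excluded)
  pos 4: 'a' -> no (excluded)
  pos 5: 'd' -> MATCH
  pos 6: 'e' -> no (excluded)
  pos 7: 'a' -> no (excluded)
Total matches: 2

2


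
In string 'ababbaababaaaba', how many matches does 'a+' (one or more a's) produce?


Pattern 'a+' matches one or more consecutive a's.
String: 'ababbaababaaaba'
Scanning for runs of a:
  Match 1: 'a' (length 1)
  Match 2: 'a' (length 1)
  Match 3: 'aa' (length 2)
  Match 4: 'a' (length 1)
  Match 5: 'aaa' (length 3)
  Match 6: 'a' (length 1)
Total matches: 6

6


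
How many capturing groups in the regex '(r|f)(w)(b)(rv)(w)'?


To count capturing groups, count each '(' that starts a group.
Pattern: '(r|f)(w)(b)(rv)(w)'
Walking through the pattern:
  Position 0: '(' -> group #1
  Position 5: '(' -> group #2
  Position 8: '(' -> group #3
  Position 11: '(' -> group #4
  Position 15: '(' -> group #5
Total capturing groups: 5

5


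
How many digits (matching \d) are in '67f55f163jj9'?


\d matches any digit 0-9.
Scanning '67f55f163jj9':
  pos 0: '6' -> DIGIT
  pos 1: '7' -> DIGIT
  pos 3: '5' -> DIGIT
  pos 4: '5' -> DIGIT
  pos 6: '1' -> DIGIT
  pos 7: '6' -> DIGIT
  pos 8: '3' -> DIGIT
  pos 11: '9' -> DIGIT
Digits found: ['6', '7', '5', '5', '1', '6', '3', '9']
Total: 8

8


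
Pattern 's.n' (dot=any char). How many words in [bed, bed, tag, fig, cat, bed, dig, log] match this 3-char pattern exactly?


Pattern 's.n' means: starts with 's', any single char, ends with 'n'.
Checking each word (must be exactly 3 chars):
  'bed' (len=3): no
  'bed' (len=3): no
  'tag' (len=3): no
  'fig' (len=3): no
  'cat' (len=3): no
  'bed' (len=3): no
  'dig' (len=3): no
  'log' (len=3): no
Matching words: []
Total: 0

0


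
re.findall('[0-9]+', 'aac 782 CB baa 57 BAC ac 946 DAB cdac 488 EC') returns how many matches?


Pattern '[0-9]+' finds one or more digits.
Text: 'aac 782 CB baa 57 BAC ac 946 DAB cdac 488 EC'
Scanning for matches:
  Match 1: '782'
  Match 2: '57'
  Match 3: '946'
  Match 4: '488'
Total matches: 4

4


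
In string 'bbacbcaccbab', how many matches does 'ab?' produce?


Pattern 'ab?' matches 'a' optionally followed by 'b'.
String: 'bbacbcaccbab'
Scanning left to right for 'a' then checking next char:
  Match 1: 'a' (a not followed by b)
  Match 2: 'a' (a not followed by b)
  Match 3: 'ab' (a followed by b)
Total matches: 3

3


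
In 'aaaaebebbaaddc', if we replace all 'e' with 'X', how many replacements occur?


re.sub('e', 'X', text) replaces every occurrence of 'e' with 'X'.
Text: 'aaaaebebbaaddc'
Scanning for 'e':
  pos 4: 'e' -> replacement #1
  pos 6: 'e' -> replacement #2
Total replacements: 2

2


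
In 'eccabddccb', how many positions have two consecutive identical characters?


Looking for consecutive identical characters in 'eccabddccb':
  pos 0-1: 'e' vs 'c' -> different
  pos 1-2: 'c' vs 'c' -> MATCH ('cc')
  pos 2-3: 'c' vs 'a' -> different
  pos 3-4: 'a' vs 'b' -> different
  pos 4-5: 'b' vs 'd' -> different
  pos 5-6: 'd' vs 'd' -> MATCH ('dd')
  pos 6-7: 'd' vs 'c' -> different
  pos 7-8: 'c' vs 'c' -> MATCH ('cc')
  pos 8-9: 'c' vs 'b' -> different
Consecutive identical pairs: ['cc', 'dd', 'cc']
Count: 3

3


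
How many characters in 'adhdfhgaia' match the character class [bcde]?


Character class [bcde] matches any of: {b, c, d, e}
Scanning string 'adhdfhgaia' character by character:
  pos 0: 'a' -> no
  pos 1: 'd' -> MATCH
  pos 2: 'h' -> no
  pos 3: 'd' -> MATCH
  pos 4: 'f' -> no
  pos 5: 'h' -> no
  pos 6: 'g' -> no
  pos 7: 'a' -> no
  pos 8: 'i' -> no
  pos 9: 'a' -> no
Total matches: 2

2


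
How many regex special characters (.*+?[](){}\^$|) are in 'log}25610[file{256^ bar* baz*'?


Regex special characters are: . * + ? [ ] ( ) { } \ ^ $ |
Scanning 'log}25610[file{256^ bar* baz*':
  pos 3: '}' -> SPECIAL
  pos 9: '[' -> SPECIAL
  pos 14: '{' -> SPECIAL
  pos 18: '^' -> SPECIAL
  pos 23: '*' -> SPECIAL
  pos 28: '*' -> SPECIAL
Special chars found: ['}', '[', '{', '^', '*', '*']
Total: 6

6


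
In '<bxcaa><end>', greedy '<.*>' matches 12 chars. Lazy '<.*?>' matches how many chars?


Greedy '<.*>' tries to match as MUCH as possible.
Lazy '<.*?>' tries to match as LITTLE as possible.

String: '<bxcaa><end>'
Greedy '<.*>' starts at first '<' and extends to the LAST '>': '<bxcaa><end>' (12 chars)
Lazy '<.*?>' starts at first '<' and stops at the FIRST '>': '<bxcaa>' (7 chars)

7


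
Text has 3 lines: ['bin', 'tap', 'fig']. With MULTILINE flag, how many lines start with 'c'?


With MULTILINE flag, ^ matches the start of each line.
Lines: ['bin', 'tap', 'fig']
Checking which lines start with 'c':
  Line 1: 'bin' -> no
  Line 2: 'tap' -> no
  Line 3: 'fig' -> no
Matching lines: []
Count: 0

0


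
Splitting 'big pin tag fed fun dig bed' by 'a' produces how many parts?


Splitting by 'a' breaks the string at each occurrence of the separator.
Text: 'big pin tag fed fun dig bed'
Parts after split:
  Part 1: 'big pin t'
  Part 2: 'g fed fun dig bed'
Total parts: 2

2


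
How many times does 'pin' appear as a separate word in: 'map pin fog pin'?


Scanning each word for exact match 'pin':
  Word 1: 'map' -> no
  Word 2: 'pin' -> MATCH
  Word 3: 'fog' -> no
  Word 4: 'pin' -> MATCH
Total matches: 2

2


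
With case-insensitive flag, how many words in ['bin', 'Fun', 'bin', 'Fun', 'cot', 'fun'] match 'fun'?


Case-insensitive matching: compare each word's lowercase form to 'fun'.
  'bin' -> lower='bin' -> no
  'Fun' -> lower='fun' -> MATCH
  'bin' -> lower='bin' -> no
  'Fun' -> lower='fun' -> MATCH
  'cot' -> lower='cot' -> no
  'fun' -> lower='fun' -> MATCH
Matches: ['Fun', 'Fun', 'fun']
Count: 3

3


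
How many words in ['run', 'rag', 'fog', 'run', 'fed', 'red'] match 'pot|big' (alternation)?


Alternation 'pot|big' matches either 'pot' or 'big'.
Checking each word:
  'run' -> no
  'rag' -> no
  'fog' -> no
  'run' -> no
  'fed' -> no
  'red' -> no
Matches: []
Count: 0

0


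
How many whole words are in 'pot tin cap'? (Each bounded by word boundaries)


Word boundaries (\b) mark the start/end of each word.
Text: 'pot tin cap'
Splitting by whitespace:
  Word 1: 'pot'
  Word 2: 'tin'
  Word 3: 'cap'
Total whole words: 3

3


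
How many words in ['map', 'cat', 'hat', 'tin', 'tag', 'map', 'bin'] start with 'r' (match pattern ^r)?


Pattern ^r anchors to start of word. Check which words begin with 'r':
  'map' -> no
  'cat' -> no
  'hat' -> no
  'tin' -> no
  'tag' -> no
  'map' -> no
  'bin' -> no
Matching words: []
Count: 0

0


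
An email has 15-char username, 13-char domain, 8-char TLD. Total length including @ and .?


An email address has format: username@domain.tld
Username length: 15
'@' character: 1
Domain length: 13
'.' character: 1
TLD length: 8
Total = 15 + 1 + 13 + 1 + 8 = 38

38


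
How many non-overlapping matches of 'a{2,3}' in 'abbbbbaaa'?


Pattern 'a{2,3}' matches between 2 and 3 consecutive a's (greedy).
String: 'abbbbbaaa'
Finding runs of a's and applying greedy matching:
  Run at pos 0: 'a' (length 1)
  Run at pos 6: 'aaa' (length 3)
Matches: ['aaa']
Count: 1

1


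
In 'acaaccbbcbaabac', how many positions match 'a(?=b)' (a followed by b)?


Lookahead 'a(?=b)' matches 'a' only when followed by 'b'.
String: 'acaaccbbcbaabac'
Checking each position where char is 'a':
  pos 0: 'a' -> no (next='c')
  pos 2: 'a' -> no (next='a')
  pos 3: 'a' -> no (next='c')
  pos 10: 'a' -> no (next='a')
  pos 11: 'a' -> MATCH (next='b')
  pos 13: 'a' -> no (next='c')
Matching positions: [11]
Count: 1

1


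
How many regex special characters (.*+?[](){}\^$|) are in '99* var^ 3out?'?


Regex special characters are: . * + ? [ ] ( ) { } \ ^ $ |
Scanning '99* var^ 3out?':
  pos 2: '*' -> SPECIAL
  pos 7: '^' -> SPECIAL
  pos 13: '?' -> SPECIAL
Special chars found: ['*', '^', '?']
Total: 3

3


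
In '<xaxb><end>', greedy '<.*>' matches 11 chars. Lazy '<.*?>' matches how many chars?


Greedy '<.*>' tries to match as MUCH as possible.
Lazy '<.*?>' tries to match as LITTLE as possible.

String: '<xaxb><end>'
Greedy '<.*>' starts at first '<' and extends to the LAST '>': '<xaxb><end>' (11 chars)
Lazy '<.*?>' starts at first '<' and stops at the FIRST '>': '<xaxb>' (6 chars)

6


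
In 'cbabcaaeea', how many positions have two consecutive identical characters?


Looking for consecutive identical characters in 'cbabcaaeea':
  pos 0-1: 'c' vs 'b' -> different
  pos 1-2: 'b' vs 'a' -> different
  pos 2-3: 'a' vs 'b' -> different
  pos 3-4: 'b' vs 'c' -> different
  pos 4-5: 'c' vs 'a' -> different
  pos 5-6: 'a' vs 'a' -> MATCH ('aa')
  pos 6-7: 'a' vs 'e' -> different
  pos 7-8: 'e' vs 'e' -> MATCH ('ee')
  pos 8-9: 'e' vs 'a' -> different
Consecutive identical pairs: ['aa', 'ee']
Count: 2

2


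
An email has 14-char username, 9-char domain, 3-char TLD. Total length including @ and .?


An email address has format: username@domain.tld
Username length: 14
'@' character: 1
Domain length: 9
'.' character: 1
TLD length: 3
Total = 14 + 1 + 9 + 1 + 3 = 28

28


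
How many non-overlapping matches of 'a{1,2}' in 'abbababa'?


Pattern 'a{1,2}' matches between 1 and 2 consecutive a's (greedy).
String: 'abbababa'
Finding runs of a's and applying greedy matching:
  Run at pos 0: 'a' (length 1)
  Run at pos 3: 'a' (length 1)
  Run at pos 5: 'a' (length 1)
  Run at pos 7: 'a' (length 1)
Matches: ['a', 'a', 'a', 'a']
Count: 4

4


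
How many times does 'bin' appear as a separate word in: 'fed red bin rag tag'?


Scanning each word for exact match 'bin':
  Word 1: 'fed' -> no
  Word 2: 'red' -> no
  Word 3: 'bin' -> MATCH
  Word 4: 'rag' -> no
  Word 5: 'tag' -> no
Total matches: 1

1


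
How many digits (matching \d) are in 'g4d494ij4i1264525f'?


\d matches any digit 0-9.
Scanning 'g4d494ij4i1264525f':
  pos 1: '4' -> DIGIT
  pos 3: '4' -> DIGIT
  pos 4: '9' -> DIGIT
  pos 5: '4' -> DIGIT
  pos 8: '4' -> DIGIT
  pos 10: '1' -> DIGIT
  pos 11: '2' -> DIGIT
  pos 12: '6' -> DIGIT
  pos 13: '4' -> DIGIT
  pos 14: '5' -> DIGIT
  pos 15: '2' -> DIGIT
  pos 16: '5' -> DIGIT
Digits found: ['4', '4', '9', '4', '4', '1', '2', '6', '4', '5', '2', '5']
Total: 12

12


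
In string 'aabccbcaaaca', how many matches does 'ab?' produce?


Pattern 'ab?' matches 'a' optionally followed by 'b'.
String: 'aabccbcaaaca'
Scanning left to right for 'a' then checking next char:
  Match 1: 'a' (a not followed by b)
  Match 2: 'ab' (a followed by b)
  Match 3: 'a' (a not followed by b)
  Match 4: 'a' (a not followed by b)
  Match 5: 'a' (a not followed by b)
  Match 6: 'a' (a not followed by b)
Total matches: 6

6


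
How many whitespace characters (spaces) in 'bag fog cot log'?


\s matches whitespace characters (spaces, tabs, etc.).
Text: 'bag fog cot log'
This text has 4 words separated by spaces.
Number of spaces = number of words - 1 = 4 - 1 = 3

3


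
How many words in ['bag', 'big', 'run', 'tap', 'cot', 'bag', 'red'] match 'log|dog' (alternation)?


Alternation 'log|dog' matches either 'log' or 'dog'.
Checking each word:
  'bag' -> no
  'big' -> no
  'run' -> no
  'tap' -> no
  'cot' -> no
  'bag' -> no
  'red' -> no
Matches: []
Count: 0

0


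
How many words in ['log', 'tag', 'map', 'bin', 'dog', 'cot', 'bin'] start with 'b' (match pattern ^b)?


Pattern ^b anchors to start of word. Check which words begin with 'b':
  'log' -> no
  'tag' -> no
  'map' -> no
  'bin' -> MATCH (starts with 'b')
  'dog' -> no
  'cot' -> no
  'bin' -> MATCH (starts with 'b')
Matching words: ['bin', 'bin']
Count: 2

2


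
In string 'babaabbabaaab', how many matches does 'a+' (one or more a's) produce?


Pattern 'a+' matches one or more consecutive a's.
String: 'babaabbabaaab'
Scanning for runs of a:
  Match 1: 'a' (length 1)
  Match 2: 'aa' (length 2)
  Match 3: 'a' (length 1)
  Match 4: 'aaa' (length 3)
Total matches: 4

4


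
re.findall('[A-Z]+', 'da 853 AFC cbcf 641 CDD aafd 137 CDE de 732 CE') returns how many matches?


Pattern '[A-Z]+' finds one or more uppercase letters.
Text: 'da 853 AFC cbcf 641 CDD aafd 137 CDE de 732 CE'
Scanning for matches:
  Match 1: 'AFC'
  Match 2: 'CDD'
  Match 3: 'CDE'
  Match 4: 'CE'
Total matches: 4

4


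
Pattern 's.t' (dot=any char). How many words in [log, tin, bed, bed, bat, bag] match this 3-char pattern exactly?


Pattern 's.t' means: starts with 's', any single char, ends with 't'.
Checking each word (must be exactly 3 chars):
  'log' (len=3): no
  'tin' (len=3): no
  'bed' (len=3): no
  'bed' (len=3): no
  'bat' (len=3): no
  'bag' (len=3): no
Matching words: []
Total: 0

0


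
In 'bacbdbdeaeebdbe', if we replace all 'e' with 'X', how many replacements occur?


re.sub('e', 'X', text) replaces every occurrence of 'e' with 'X'.
Text: 'bacbdbdeaeebdbe'
Scanning for 'e':
  pos 7: 'e' -> replacement #1
  pos 9: 'e' -> replacement #2
  pos 10: 'e' -> replacement #3
  pos 14: 'e' -> replacement #4
Total replacements: 4

4


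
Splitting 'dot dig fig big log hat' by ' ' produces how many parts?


Splitting by ' ' breaks the string at each occurrence of the separator.
Text: 'dot dig fig big log hat'
Parts after split:
  Part 1: 'dot'
  Part 2: 'dig'
  Part 3: 'fig'
  Part 4: 'big'
  Part 5: 'log'
  Part 6: 'hat'
Total parts: 6

6


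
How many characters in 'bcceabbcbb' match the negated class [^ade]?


Negated class [^ade] matches any char NOT in {a, d, e}
Scanning 'bcceabbcbb':
  pos 0: 'b' -> MATCH
  pos 1: 'c' -> MATCH
  pos 2: 'c' -> MATCH
  pos 3: 'e' -> no (excluded)
  pos 4: 'a' -> no (excluded)
  pos 5: 'b' -> MATCH
  pos 6: 'b' -> MATCH
  pos 7: 'c' -> MATCH
  pos 8: 'b' -> MATCH
  pos 9: 'b' -> MATCH
Total matches: 8

8


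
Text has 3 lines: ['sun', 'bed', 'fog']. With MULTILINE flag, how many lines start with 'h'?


With MULTILINE flag, ^ matches the start of each line.
Lines: ['sun', 'bed', 'fog']
Checking which lines start with 'h':
  Line 1: 'sun' -> no
  Line 2: 'bed' -> no
  Line 3: 'fog' -> no
Matching lines: []
Count: 0

0


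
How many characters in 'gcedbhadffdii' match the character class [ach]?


Character class [ach] matches any of: {a, c, h}
Scanning string 'gcedbhadffdii' character by character:
  pos 0: 'g' -> no
  pos 1: 'c' -> MATCH
  pos 2: 'e' -> no
  pos 3: 'd' -> no
  pos 4: 'b' -> no
  pos 5: 'h' -> MATCH
  pos 6: 'a' -> MATCH
  pos 7: 'd' -> no
  pos 8: 'f' -> no
  pos 9: 'f' -> no
  pos 10: 'd' -> no
  pos 11: 'i' -> no
  pos 12: 'i' -> no
Total matches: 3

3


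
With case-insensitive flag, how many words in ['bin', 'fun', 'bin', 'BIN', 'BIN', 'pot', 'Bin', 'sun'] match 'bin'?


Case-insensitive matching: compare each word's lowercase form to 'bin'.
  'bin' -> lower='bin' -> MATCH
  'fun' -> lower='fun' -> no
  'bin' -> lower='bin' -> MATCH
  'BIN' -> lower='bin' -> MATCH
  'BIN' -> lower='bin' -> MATCH
  'pot' -> lower='pot' -> no
  'Bin' -> lower='bin' -> MATCH
  'sun' -> lower='sun' -> no
Matches: ['bin', 'bin', 'BIN', 'BIN', 'Bin']
Count: 5

5


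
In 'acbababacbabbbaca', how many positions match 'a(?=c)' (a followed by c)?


Lookahead 'a(?=c)' matches 'a' only when followed by 'c'.
String: 'acbababacbabbbaca'
Checking each position where char is 'a':
  pos 0: 'a' -> MATCH (next='c')
  pos 3: 'a' -> no (next='b')
  pos 5: 'a' -> no (next='b')
  pos 7: 'a' -> MATCH (next='c')
  pos 10: 'a' -> no (next='b')
  pos 14: 'a' -> MATCH (next='c')
Matching positions: [0, 7, 14]
Count: 3

3


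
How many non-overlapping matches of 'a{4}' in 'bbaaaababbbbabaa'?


Pattern 'a{4}' matches exactly 4 consecutive a's (greedy, non-overlapping).
String: 'bbaaaababbbbabaa'
Scanning for runs of a's:
  Run at pos 2: 'aaaa' (length 4) -> 1 match(es)
  Run at pos 7: 'a' (length 1) -> 0 match(es)
  Run at pos 12: 'a' (length 1) -> 0 match(es)
  Run at pos 14: 'aa' (length 2) -> 0 match(es)
Matches found: ['aaaa']
Total: 1

1


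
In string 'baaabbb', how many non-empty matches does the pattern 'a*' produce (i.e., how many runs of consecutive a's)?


Pattern 'a*' matches zero or more a's. We want non-empty runs of consecutive a's.
String: 'baaabbb'
Walking through the string to find runs of a's:
  Run 1: positions 1-3 -> 'aaa'
Non-empty runs found: ['aaa']
Count: 1

1


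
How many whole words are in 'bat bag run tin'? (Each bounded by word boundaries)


Word boundaries (\b) mark the start/end of each word.
Text: 'bat bag run tin'
Splitting by whitespace:
  Word 1: 'bat'
  Word 2: 'bag'
  Word 3: 'run'
  Word 4: 'tin'
Total whole words: 4

4


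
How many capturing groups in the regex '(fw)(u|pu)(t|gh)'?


To count capturing groups, count each '(' that starts a group.
Pattern: '(fw)(u|pu)(t|gh)'
Walking through the pattern:
  Position 0: '(' -> group #1
  Position 4: '(' -> group #2
  Position 10: '(' -> group #3
Total capturing groups: 3

3


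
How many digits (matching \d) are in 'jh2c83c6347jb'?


\d matches any digit 0-9.
Scanning 'jh2c83c6347jb':
  pos 2: '2' -> DIGIT
  pos 4: '8' -> DIGIT
  pos 5: '3' -> DIGIT
  pos 7: '6' -> DIGIT
  pos 8: '3' -> DIGIT
  pos 9: '4' -> DIGIT
  pos 10: '7' -> DIGIT
Digits found: ['2', '8', '3', '6', '3', '4', '7']
Total: 7

7


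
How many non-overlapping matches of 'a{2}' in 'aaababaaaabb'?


Pattern 'a{2}' matches exactly 2 consecutive a's (greedy, non-overlapping).
String: 'aaababaaaabb'
Scanning for runs of a's:
  Run at pos 0: 'aaa' (length 3) -> 1 match(es)
  Run at pos 4: 'a' (length 1) -> 0 match(es)
  Run at pos 6: 'aaaa' (length 4) -> 2 match(es)
Matches found: ['aa', 'aa', 'aa']
Total: 3

3


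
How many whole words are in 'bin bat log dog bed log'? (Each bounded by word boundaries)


Word boundaries (\b) mark the start/end of each word.
Text: 'bin bat log dog bed log'
Splitting by whitespace:
  Word 1: 'bin'
  Word 2: 'bat'
  Word 3: 'log'
  Word 4: 'dog'
  Word 5: 'bed'
  Word 6: 'log'
Total whole words: 6

6


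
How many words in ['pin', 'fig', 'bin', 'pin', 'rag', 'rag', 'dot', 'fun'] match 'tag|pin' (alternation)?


Alternation 'tag|pin' matches either 'tag' or 'pin'.
Checking each word:
  'pin' -> MATCH
  'fig' -> no
  'bin' -> no
  'pin' -> MATCH
  'rag' -> no
  'rag' -> no
  'dot' -> no
  'fun' -> no
Matches: ['pin', 'pin']
Count: 2

2


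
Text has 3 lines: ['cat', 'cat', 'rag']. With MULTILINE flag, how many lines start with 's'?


With MULTILINE flag, ^ matches the start of each line.
Lines: ['cat', 'cat', 'rag']
Checking which lines start with 's':
  Line 1: 'cat' -> no
  Line 2: 'cat' -> no
  Line 3: 'rag' -> no
Matching lines: []
Count: 0

0


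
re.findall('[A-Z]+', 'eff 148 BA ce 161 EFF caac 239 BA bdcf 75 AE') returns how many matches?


Pattern '[A-Z]+' finds one or more uppercase letters.
Text: 'eff 148 BA ce 161 EFF caac 239 BA bdcf 75 AE'
Scanning for matches:
  Match 1: 'BA'
  Match 2: 'EFF'
  Match 3: 'BA'
  Match 4: 'AE'
Total matches: 4

4


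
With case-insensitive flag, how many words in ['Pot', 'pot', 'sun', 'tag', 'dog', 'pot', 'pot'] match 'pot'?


Case-insensitive matching: compare each word's lowercase form to 'pot'.
  'Pot' -> lower='pot' -> MATCH
  'pot' -> lower='pot' -> MATCH
  'sun' -> lower='sun' -> no
  'tag' -> lower='tag' -> no
  'dog' -> lower='dog' -> no
  'pot' -> lower='pot' -> MATCH
  'pot' -> lower='pot' -> MATCH
Matches: ['Pot', 'pot', 'pot', 'pot']
Count: 4

4


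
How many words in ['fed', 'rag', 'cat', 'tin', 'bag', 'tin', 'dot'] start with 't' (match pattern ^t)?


Pattern ^t anchors to start of word. Check which words begin with 't':
  'fed' -> no
  'rag' -> no
  'cat' -> no
  'tin' -> MATCH (starts with 't')
  'bag' -> no
  'tin' -> MATCH (starts with 't')
  'dot' -> no
Matching words: ['tin', 'tin']
Count: 2

2


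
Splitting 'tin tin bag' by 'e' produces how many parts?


Splitting by 'e' breaks the string at each occurrence of the separator.
Text: 'tin tin bag'
Parts after split:
  Part 1: 'tin tin bag'
Total parts: 1

1


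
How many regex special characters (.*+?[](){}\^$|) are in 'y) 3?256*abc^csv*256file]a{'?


Regex special characters are: . * + ? [ ] ( ) { } \ ^ $ |
Scanning 'y) 3?256*abc^csv*256file]a{':
  pos 1: ')' -> SPECIAL
  pos 4: '?' -> SPECIAL
  pos 8: '*' -> SPECIAL
  pos 12: '^' -> SPECIAL
  pos 16: '*' -> SPECIAL
  pos 24: ']' -> SPECIAL
  pos 26: '{' -> SPECIAL
Special chars found: [')', '?', '*', '^', '*', ']', '{']
Total: 7

7


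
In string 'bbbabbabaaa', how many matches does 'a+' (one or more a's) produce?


Pattern 'a+' matches one or more consecutive a's.
String: 'bbbabbabaaa'
Scanning for runs of a:
  Match 1: 'a' (length 1)
  Match 2: 'a' (length 1)
  Match 3: 'aaa' (length 3)
Total matches: 3

3


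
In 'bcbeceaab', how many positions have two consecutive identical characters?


Looking for consecutive identical characters in 'bcbeceaab':
  pos 0-1: 'b' vs 'c' -> different
  pos 1-2: 'c' vs 'b' -> different
  pos 2-3: 'b' vs 'e' -> different
  pos 3-4: 'e' vs 'c' -> different
  pos 4-5: 'c' vs 'e' -> different
  pos 5-6: 'e' vs 'a' -> different
  pos 6-7: 'a' vs 'a' -> MATCH ('aa')
  pos 7-8: 'a' vs 'b' -> different
Consecutive identical pairs: ['aa']
Count: 1

1


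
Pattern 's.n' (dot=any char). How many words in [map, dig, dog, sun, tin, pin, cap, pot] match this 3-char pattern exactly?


Pattern 's.n' means: starts with 's', any single char, ends with 'n'.
Checking each word (must be exactly 3 chars):
  'map' (len=3): no
  'dig' (len=3): no
  'dog' (len=3): no
  'sun' (len=3): MATCH
  'tin' (len=3): no
  'pin' (len=3): no
  'cap' (len=3): no
  'pot' (len=3): no
Matching words: ['sun']
Total: 1

1


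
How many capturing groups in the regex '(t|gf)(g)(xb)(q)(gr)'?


To count capturing groups, count each '(' that starts a group.
Pattern: '(t|gf)(g)(xb)(q)(gr)'
Walking through the pattern:
  Position 0: '(' -> group #1
  Position 6: '(' -> group #2
  Position 9: '(' -> group #3
  Position 13: '(' -> group #4
  Position 16: '(' -> group #5
Total capturing groups: 5

5


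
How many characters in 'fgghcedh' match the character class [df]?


Character class [df] matches any of: {d, f}
Scanning string 'fgghcedh' character by character:
  pos 0: 'f' -> MATCH
  pos 1: 'g' -> no
  pos 2: 'g' -> no
  pos 3: 'h' -> no
  pos 4: 'c' -> no
  pos 5: 'e' -> no
  pos 6: 'd' -> MATCH
  pos 7: 'h' -> no
Total matches: 2

2


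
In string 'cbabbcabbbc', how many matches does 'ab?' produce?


Pattern 'ab?' matches 'a' optionally followed by 'b'.
String: 'cbabbcabbbc'
Scanning left to right for 'a' then checking next char:
  Match 1: 'ab' (a followed by b)
  Match 2: 'ab' (a followed by b)
Total matches: 2

2


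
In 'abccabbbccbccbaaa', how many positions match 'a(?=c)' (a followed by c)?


Lookahead 'a(?=c)' matches 'a' only when followed by 'c'.
String: 'abccabbbccbccbaaa'
Checking each position where char is 'a':
  pos 0: 'a' -> no (next='b')
  pos 4: 'a' -> no (next='b')
  pos 14: 'a' -> no (next='a')
  pos 15: 'a' -> no (next='a')
Matching positions: []
Count: 0

0


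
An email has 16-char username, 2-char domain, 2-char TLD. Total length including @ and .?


An email address has format: username@domain.tld
Username length: 16
'@' character: 1
Domain length: 2
'.' character: 1
TLD length: 2
Total = 16 + 1 + 2 + 1 + 2 = 22

22


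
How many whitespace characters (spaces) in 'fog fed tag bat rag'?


\s matches whitespace characters (spaces, tabs, etc.).
Text: 'fog fed tag bat rag'
This text has 5 words separated by spaces.
Number of spaces = number of words - 1 = 5 - 1 = 4

4


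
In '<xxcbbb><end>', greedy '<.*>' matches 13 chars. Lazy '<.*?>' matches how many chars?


Greedy '<.*>' tries to match as MUCH as possible.
Lazy '<.*?>' tries to match as LITTLE as possible.

String: '<xxcbbb><end>'
Greedy '<.*>' starts at first '<' and extends to the LAST '>': '<xxcbbb><end>' (13 chars)
Lazy '<.*?>' starts at first '<' and stops at the FIRST '>': '<xxcbbb>' (8 chars)

8


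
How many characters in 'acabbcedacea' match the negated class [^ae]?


Negated class [^ae] matches any char NOT in {a, e}
Scanning 'acabbcedacea':
  pos 0: 'a' -> no (excluded)
  pos 1: 'c' -> MATCH
  pos 2: 'a' -> no (excluded)
  pos 3: 'b' -> MATCH
  pos 4: 'b' -> MATCH
  pos 5: 'c' -> MATCH
  pos 6: 'e' -> no (excluded)
  pos 7: 'd' -> MATCH
  pos 8: 'a' -> no (excluded)
  pos 9: 'c' -> MATCH
  pos 10: 'e' -> no (excluded)
  pos 11: 'a' -> no (excluded)
Total matches: 6

6


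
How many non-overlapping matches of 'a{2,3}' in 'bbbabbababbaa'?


Pattern 'a{2,3}' matches between 2 and 3 consecutive a's (greedy).
String: 'bbbabbababbaa'
Finding runs of a's and applying greedy matching:
  Run at pos 3: 'a' (length 1)
  Run at pos 6: 'a' (length 1)
  Run at pos 8: 'a' (length 1)
  Run at pos 11: 'aa' (length 2)
Matches: ['aa']
Count: 1

1


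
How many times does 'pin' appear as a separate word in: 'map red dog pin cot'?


Scanning each word for exact match 'pin':
  Word 1: 'map' -> no
  Word 2: 'red' -> no
  Word 3: 'dog' -> no
  Word 4: 'pin' -> MATCH
  Word 5: 'cot' -> no
Total matches: 1

1


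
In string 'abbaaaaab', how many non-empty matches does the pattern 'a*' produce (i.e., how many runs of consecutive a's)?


Pattern 'a*' matches zero or more a's. We want non-empty runs of consecutive a's.
String: 'abbaaaaab'
Walking through the string to find runs of a's:
  Run 1: positions 0-0 -> 'a'
  Run 2: positions 3-7 -> 'aaaaa'
Non-empty runs found: ['a', 'aaaaa']
Count: 2

2


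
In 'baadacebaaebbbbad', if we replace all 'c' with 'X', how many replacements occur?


re.sub('c', 'X', text) replaces every occurrence of 'c' with 'X'.
Text: 'baadacebaaebbbbad'
Scanning for 'c':
  pos 5: 'c' -> replacement #1
Total replacements: 1

1


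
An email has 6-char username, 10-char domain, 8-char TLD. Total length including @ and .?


An email address has format: username@domain.tld
Username length: 6
'@' character: 1
Domain length: 10
'.' character: 1
TLD length: 8
Total = 6 + 1 + 10 + 1 + 8 = 26

26


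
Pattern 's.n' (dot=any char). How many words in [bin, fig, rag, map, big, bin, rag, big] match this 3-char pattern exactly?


Pattern 's.n' means: starts with 's', any single char, ends with 'n'.
Checking each word (must be exactly 3 chars):
  'bin' (len=3): no
  'fig' (len=3): no
  'rag' (len=3): no
  'map' (len=3): no
  'big' (len=3): no
  'bin' (len=3): no
  'rag' (len=3): no
  'big' (len=3): no
Matching words: []
Total: 0

0


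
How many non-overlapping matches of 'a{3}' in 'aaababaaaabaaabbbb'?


Pattern 'a{3}' matches exactly 3 consecutive a's (greedy, non-overlapping).
String: 'aaababaaaabaaabbbb'
Scanning for runs of a's:
  Run at pos 0: 'aaa' (length 3) -> 1 match(es)
  Run at pos 4: 'a' (length 1) -> 0 match(es)
  Run at pos 6: 'aaaa' (length 4) -> 1 match(es)
  Run at pos 11: 'aaa' (length 3) -> 1 match(es)
Matches found: ['aaa', 'aaa', 'aaa']
Total: 3

3


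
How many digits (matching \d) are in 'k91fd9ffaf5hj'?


\d matches any digit 0-9.
Scanning 'k91fd9ffaf5hj':
  pos 1: '9' -> DIGIT
  pos 2: '1' -> DIGIT
  pos 5: '9' -> DIGIT
  pos 10: '5' -> DIGIT
Digits found: ['9', '1', '9', '5']
Total: 4

4


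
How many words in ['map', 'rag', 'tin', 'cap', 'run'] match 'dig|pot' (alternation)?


Alternation 'dig|pot' matches either 'dig' or 'pot'.
Checking each word:
  'map' -> no
  'rag' -> no
  'tin' -> no
  'cap' -> no
  'run' -> no
Matches: []
Count: 0

0


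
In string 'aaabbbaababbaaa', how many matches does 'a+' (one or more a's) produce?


Pattern 'a+' matches one or more consecutive a's.
String: 'aaabbbaababbaaa'
Scanning for runs of a:
  Match 1: 'aaa' (length 3)
  Match 2: 'aa' (length 2)
  Match 3: 'a' (length 1)
  Match 4: 'aaa' (length 3)
Total matches: 4

4


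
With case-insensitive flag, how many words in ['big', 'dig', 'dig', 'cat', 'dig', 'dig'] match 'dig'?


Case-insensitive matching: compare each word's lowercase form to 'dig'.
  'big' -> lower='big' -> no
  'dig' -> lower='dig' -> MATCH
  'dig' -> lower='dig' -> MATCH
  'cat' -> lower='cat' -> no
  'dig' -> lower='dig' -> MATCH
  'dig' -> lower='dig' -> MATCH
Matches: ['dig', 'dig', 'dig', 'dig']
Count: 4

4


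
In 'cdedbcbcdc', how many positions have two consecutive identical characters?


Looking for consecutive identical characters in 'cdedbcbcdc':
  pos 0-1: 'c' vs 'd' -> different
  pos 1-2: 'd' vs 'e' -> different
  pos 2-3: 'e' vs 'd' -> different
  pos 3-4: 'd' vs 'b' -> different
  pos 4-5: 'b' vs 'c' -> different
  pos 5-6: 'c' vs 'b' -> different
  pos 6-7: 'b' vs 'c' -> different
  pos 7-8: 'c' vs 'd' -> different
  pos 8-9: 'd' vs 'c' -> different
Consecutive identical pairs: []
Count: 0

0


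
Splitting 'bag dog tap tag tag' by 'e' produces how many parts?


Splitting by 'e' breaks the string at each occurrence of the separator.
Text: 'bag dog tap tag tag'
Parts after split:
  Part 1: 'bag dog tap tag tag'
Total parts: 1

1


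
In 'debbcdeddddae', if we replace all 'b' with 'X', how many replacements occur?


re.sub('b', 'X', text) replaces every occurrence of 'b' with 'X'.
Text: 'debbcdeddddae'
Scanning for 'b':
  pos 2: 'b' -> replacement #1
  pos 3: 'b' -> replacement #2
Total replacements: 2

2


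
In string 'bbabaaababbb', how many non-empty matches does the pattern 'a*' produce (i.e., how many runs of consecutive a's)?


Pattern 'a*' matches zero or more a's. We want non-empty runs of consecutive a's.
String: 'bbabaaababbb'
Walking through the string to find runs of a's:
  Run 1: positions 2-2 -> 'a'
  Run 2: positions 4-6 -> 'aaa'
  Run 3: positions 8-8 -> 'a'
Non-empty runs found: ['a', 'aaa', 'a']
Count: 3

3


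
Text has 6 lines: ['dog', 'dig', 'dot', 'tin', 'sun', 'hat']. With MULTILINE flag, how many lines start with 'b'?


With MULTILINE flag, ^ matches the start of each line.
Lines: ['dog', 'dig', 'dot', 'tin', 'sun', 'hat']
Checking which lines start with 'b':
  Line 1: 'dog' -> no
  Line 2: 'dig' -> no
  Line 3: 'dot' -> no
  Line 4: 'tin' -> no
  Line 5: 'sun' -> no
  Line 6: 'hat' -> no
Matching lines: []
Count: 0

0


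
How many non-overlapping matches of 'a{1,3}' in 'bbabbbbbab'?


Pattern 'a{1,3}' matches between 1 and 3 consecutive a's (greedy).
String: 'bbabbbbbab'
Finding runs of a's and applying greedy matching:
  Run at pos 2: 'a' (length 1)
  Run at pos 8: 'a' (length 1)
Matches: ['a', 'a']
Count: 2

2


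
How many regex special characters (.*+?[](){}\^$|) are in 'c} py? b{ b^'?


Regex special characters are: . * + ? [ ] ( ) { } \ ^ $ |
Scanning 'c} py? b{ b^':
  pos 1: '}' -> SPECIAL
  pos 5: '?' -> SPECIAL
  pos 8: '{' -> SPECIAL
  pos 11: '^' -> SPECIAL
Special chars found: ['}', '?', '{', '^']
Total: 4

4


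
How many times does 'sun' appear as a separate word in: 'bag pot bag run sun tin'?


Scanning each word for exact match 'sun':
  Word 1: 'bag' -> no
  Word 2: 'pot' -> no
  Word 3: 'bag' -> no
  Word 4: 'run' -> no
  Word 5: 'sun' -> MATCH
  Word 6: 'tin' -> no
Total matches: 1

1


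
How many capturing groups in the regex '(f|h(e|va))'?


To count capturing groups, count each '(' that starts a group.
Pattern: '(f|h(e|va))'
Walking through the pattern:
  Position 0: '(' -> group #1
  Position 4: '(' -> group #2
Total capturing groups: 2

2


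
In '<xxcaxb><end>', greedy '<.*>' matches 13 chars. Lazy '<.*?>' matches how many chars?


Greedy '<.*>' tries to match as MUCH as possible.
Lazy '<.*?>' tries to match as LITTLE as possible.

String: '<xxcaxb><end>'
Greedy '<.*>' starts at first '<' and extends to the LAST '>': '<xxcaxb><end>' (13 chars)
Lazy '<.*?>' starts at first '<' and stops at the FIRST '>': '<xxcaxb>' (8 chars)

8


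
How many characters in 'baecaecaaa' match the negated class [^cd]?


Negated class [^cd] matches any char NOT in {c, d}
Scanning 'baecaecaaa':
  pos 0: 'b' -> MATCH
  pos 1: 'a' -> MATCH
  pos 2: 'e' -> MATCH
  pos 3: 'c' -> no (excluded)
  pos 4: 'a' -> MATCH
  pos 5: 'e' -> MATCH
  pos 6: 'c' -> no (excluded)
  pos 7: 'a' -> MATCH
  pos 8: 'a' -> MATCH
  pos 9: 'a' -> MATCH
Total matches: 8

8


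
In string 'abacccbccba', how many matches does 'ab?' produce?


Pattern 'ab?' matches 'a' optionally followed by 'b'.
String: 'abacccbccba'
Scanning left to right for 'a' then checking next char:
  Match 1: 'ab' (a followed by b)
  Match 2: 'a' (a not followed by b)
  Match 3: 'a' (a not followed by b)
Total matches: 3

3


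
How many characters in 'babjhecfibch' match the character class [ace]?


Character class [ace] matches any of: {a, c, e}
Scanning string 'babjhecfibch' character by character:
  pos 0: 'b' -> no
  pos 1: 'a' -> MATCH
  pos 2: 'b' -> no
  pos 3: 'j' -> no
  pos 4: 'h' -> no
  pos 5: 'e' -> MATCH
  pos 6: 'c' -> MATCH
  pos 7: 'f' -> no
  pos 8: 'i' -> no
  pos 9: 'b' -> no
  pos 10: 'c' -> MATCH
  pos 11: 'h' -> no
Total matches: 4

4


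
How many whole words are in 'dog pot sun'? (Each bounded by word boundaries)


Word boundaries (\b) mark the start/end of each word.
Text: 'dog pot sun'
Splitting by whitespace:
  Word 1: 'dog'
  Word 2: 'pot'
  Word 3: 'sun'
Total whole words: 3

3


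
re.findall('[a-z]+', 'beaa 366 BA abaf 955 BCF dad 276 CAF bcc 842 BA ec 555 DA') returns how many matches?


Pattern '[a-z]+' finds one or more lowercase letters.
Text: 'beaa 366 BA abaf 955 BCF dad 276 CAF bcc 842 BA ec 555 DA'
Scanning for matches:
  Match 1: 'beaa'
  Match 2: 'abaf'
  Match 3: 'dad'
  Match 4: 'bcc'
  Match 5: 'ec'
Total matches: 5

5


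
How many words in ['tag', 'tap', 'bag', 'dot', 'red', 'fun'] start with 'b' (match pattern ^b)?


Pattern ^b anchors to start of word. Check which words begin with 'b':
  'tag' -> no
  'tap' -> no
  'bag' -> MATCH (starts with 'b')
  'dot' -> no
  'red' -> no
  'fun' -> no
Matching words: ['bag']
Count: 1

1


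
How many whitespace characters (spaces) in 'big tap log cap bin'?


\s matches whitespace characters (spaces, tabs, etc.).
Text: 'big tap log cap bin'
This text has 5 words separated by spaces.
Number of spaces = number of words - 1 = 5 - 1 = 4

4


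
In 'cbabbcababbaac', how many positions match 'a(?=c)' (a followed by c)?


Lookahead 'a(?=c)' matches 'a' only when followed by 'c'.
String: 'cbabbcababbaac'
Checking each position where char is 'a':
  pos 2: 'a' -> no (next='b')
  pos 6: 'a' -> no (next='b')
  pos 8: 'a' -> no (next='b')
  pos 11: 'a' -> no (next='a')
  pos 12: 'a' -> MATCH (next='c')
Matching positions: [12]
Count: 1

1


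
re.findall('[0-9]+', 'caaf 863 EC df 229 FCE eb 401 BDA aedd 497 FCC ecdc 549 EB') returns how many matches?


Pattern '[0-9]+' finds one or more digits.
Text: 'caaf 863 EC df 229 FCE eb 401 BDA aedd 497 FCC ecdc 549 EB'
Scanning for matches:
  Match 1: '863'
  Match 2: '229'
  Match 3: '401'
  Match 4: '497'
  Match 5: '549'
Total matches: 5

5


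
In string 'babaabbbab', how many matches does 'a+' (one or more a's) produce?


Pattern 'a+' matches one or more consecutive a's.
String: 'babaabbbab'
Scanning for runs of a:
  Match 1: 'a' (length 1)
  Match 2: 'aa' (length 2)
  Match 3: 'a' (length 1)
Total matches: 3

3


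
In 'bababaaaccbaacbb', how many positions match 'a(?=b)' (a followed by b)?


Lookahead 'a(?=b)' matches 'a' only when followed by 'b'.
String: 'bababaaaccbaacbb'
Checking each position where char is 'a':
  pos 1: 'a' -> MATCH (next='b')
  pos 3: 'a' -> MATCH (next='b')
  pos 5: 'a' -> no (next='a')
  pos 6: 'a' -> no (next='a')
  pos 7: 'a' -> no (next='c')
  pos 11: 'a' -> no (next='a')
  pos 12: 'a' -> no (next='c')
Matching positions: [1, 3]
Count: 2

2


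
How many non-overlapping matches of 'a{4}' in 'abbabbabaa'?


Pattern 'a{4}' matches exactly 4 consecutive a's (greedy, non-overlapping).
String: 'abbabbabaa'
Scanning for runs of a's:
  Run at pos 0: 'a' (length 1) -> 0 match(es)
  Run at pos 3: 'a' (length 1) -> 0 match(es)
  Run at pos 6: 'a' (length 1) -> 0 match(es)
  Run at pos 8: 'aa' (length 2) -> 0 match(es)
Matches found: []
Total: 0

0


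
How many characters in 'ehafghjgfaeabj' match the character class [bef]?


Character class [bef] matches any of: {b, e, f}
Scanning string 'ehafghjgfaeabj' character by character:
  pos 0: 'e' -> MATCH
  pos 1: 'h' -> no
  pos 2: 'a' -> no
  pos 3: 'f' -> MATCH
  pos 4: 'g' -> no
  pos 5: 'h' -> no
  pos 6: 'j' -> no
  pos 7: 'g' -> no
  pos 8: 'f' -> MATCH
  pos 9: 'a' -> no
  pos 10: 'e' -> MATCH
  pos 11: 'a' -> no
  pos 12: 'b' -> MATCH
  pos 13: 'j' -> no
Total matches: 5

5


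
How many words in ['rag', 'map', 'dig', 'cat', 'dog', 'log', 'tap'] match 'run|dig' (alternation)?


Alternation 'run|dig' matches either 'run' or 'dig'.
Checking each word:
  'rag' -> no
  'map' -> no
  'dig' -> MATCH
  'cat' -> no
  'dog' -> no
  'log' -> no
  'tap' -> no
Matches: ['dig']
Count: 1

1


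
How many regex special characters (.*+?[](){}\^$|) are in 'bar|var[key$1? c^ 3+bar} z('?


Regex special characters are: . * + ? [ ] ( ) { } \ ^ $ |
Scanning 'bar|var[key$1? c^ 3+bar} z(':
  pos 3: '|' -> SPECIAL
  pos 7: '[' -> SPECIAL
  pos 11: '$' -> SPECIAL
  pos 13: '?' -> SPECIAL
  pos 16: '^' -> SPECIAL
  pos 19: '+' -> SPECIAL
  pos 23: '}' -> SPECIAL
  pos 26: '(' -> SPECIAL
Special chars found: ['|', '[', '$', '?', '^', '+', '}', '(']
Total: 8

8


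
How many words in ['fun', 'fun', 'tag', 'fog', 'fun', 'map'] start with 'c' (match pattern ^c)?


Pattern ^c anchors to start of word. Check which words begin with 'c':
  'fun' -> no
  'fun' -> no
  'tag' -> no
  'fog' -> no
  'fun' -> no
  'map' -> no
Matching words: []
Count: 0

0


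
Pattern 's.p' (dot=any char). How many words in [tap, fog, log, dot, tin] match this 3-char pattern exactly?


Pattern 's.p' means: starts with 's', any single char, ends with 'p'.
Checking each word (must be exactly 3 chars):
  'tap' (len=3): no
  'fog' (len=3): no
  'log' (len=3): no
  'dot' (len=3): no
  'tin' (len=3): no
Matching words: []
Total: 0

0
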